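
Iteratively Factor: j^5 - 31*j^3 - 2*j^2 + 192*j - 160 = (j - 5)*(j^4 + 5*j^3 - 6*j^2 - 32*j + 32) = (j - 5)*(j + 4)*(j^3 + j^2 - 10*j + 8) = (j - 5)*(j + 4)^2*(j^2 - 3*j + 2) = (j - 5)*(j - 1)*(j + 4)^2*(j - 2)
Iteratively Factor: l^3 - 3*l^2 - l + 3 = (l - 1)*(l^2 - 2*l - 3) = (l - 3)*(l - 1)*(l + 1)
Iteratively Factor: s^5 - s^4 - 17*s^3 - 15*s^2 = (s + 1)*(s^4 - 2*s^3 - 15*s^2) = (s - 5)*(s + 1)*(s^3 + 3*s^2) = s*(s - 5)*(s + 1)*(s^2 + 3*s) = s*(s - 5)*(s + 1)*(s + 3)*(s)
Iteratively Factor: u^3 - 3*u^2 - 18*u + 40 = (u - 5)*(u^2 + 2*u - 8) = (u - 5)*(u - 2)*(u + 4)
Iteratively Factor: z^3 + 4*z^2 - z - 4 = (z - 1)*(z^2 + 5*z + 4) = (z - 1)*(z + 4)*(z + 1)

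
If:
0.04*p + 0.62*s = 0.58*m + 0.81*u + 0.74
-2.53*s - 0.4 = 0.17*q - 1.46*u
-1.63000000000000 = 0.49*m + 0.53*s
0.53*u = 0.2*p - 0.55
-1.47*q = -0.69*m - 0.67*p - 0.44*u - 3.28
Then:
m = -8.53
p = 30.22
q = 15.11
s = 4.81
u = 10.37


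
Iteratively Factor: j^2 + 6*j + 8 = (j + 2)*(j + 4)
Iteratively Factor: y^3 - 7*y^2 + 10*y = (y - 5)*(y^2 - 2*y) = y*(y - 5)*(y - 2)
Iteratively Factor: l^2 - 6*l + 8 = (l - 4)*(l - 2)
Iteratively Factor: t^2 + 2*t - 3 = (t - 1)*(t + 3)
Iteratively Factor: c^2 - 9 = (c - 3)*(c + 3)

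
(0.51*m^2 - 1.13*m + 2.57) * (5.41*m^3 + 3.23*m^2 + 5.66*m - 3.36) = 2.7591*m^5 - 4.466*m^4 + 13.1404*m^3 + 0.191700000000001*m^2 + 18.343*m - 8.6352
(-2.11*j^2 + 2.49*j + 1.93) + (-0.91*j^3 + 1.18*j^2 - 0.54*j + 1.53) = -0.91*j^3 - 0.93*j^2 + 1.95*j + 3.46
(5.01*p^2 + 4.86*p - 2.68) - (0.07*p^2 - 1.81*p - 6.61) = 4.94*p^2 + 6.67*p + 3.93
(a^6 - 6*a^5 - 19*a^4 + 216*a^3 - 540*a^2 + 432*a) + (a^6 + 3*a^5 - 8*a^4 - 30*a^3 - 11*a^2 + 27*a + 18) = 2*a^6 - 3*a^5 - 27*a^4 + 186*a^3 - 551*a^2 + 459*a + 18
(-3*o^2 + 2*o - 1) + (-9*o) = -3*o^2 - 7*o - 1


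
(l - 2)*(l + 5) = l^2 + 3*l - 10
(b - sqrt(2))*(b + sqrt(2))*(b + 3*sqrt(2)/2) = b^3 + 3*sqrt(2)*b^2/2 - 2*b - 3*sqrt(2)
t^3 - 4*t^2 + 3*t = t*(t - 3)*(t - 1)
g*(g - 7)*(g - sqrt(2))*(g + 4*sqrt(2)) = g^4 - 7*g^3 + 3*sqrt(2)*g^3 - 21*sqrt(2)*g^2 - 8*g^2 + 56*g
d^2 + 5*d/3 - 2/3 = (d - 1/3)*(d + 2)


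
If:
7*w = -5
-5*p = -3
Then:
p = 3/5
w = -5/7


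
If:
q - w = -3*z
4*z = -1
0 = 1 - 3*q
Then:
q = 1/3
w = -5/12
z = -1/4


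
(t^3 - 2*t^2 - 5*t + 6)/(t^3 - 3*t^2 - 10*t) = (t^2 - 4*t + 3)/(t*(t - 5))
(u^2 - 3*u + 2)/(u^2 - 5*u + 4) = (u - 2)/(u - 4)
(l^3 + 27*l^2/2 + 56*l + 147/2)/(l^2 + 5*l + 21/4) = 2*(l^2 + 10*l + 21)/(2*l + 3)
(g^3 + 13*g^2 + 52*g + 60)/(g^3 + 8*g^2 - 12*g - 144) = (g^2 + 7*g + 10)/(g^2 + 2*g - 24)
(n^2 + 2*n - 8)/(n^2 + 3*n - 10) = (n + 4)/(n + 5)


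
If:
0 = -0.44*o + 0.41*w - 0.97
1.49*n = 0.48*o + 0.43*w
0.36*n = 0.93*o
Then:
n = 0.90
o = 0.35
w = 2.74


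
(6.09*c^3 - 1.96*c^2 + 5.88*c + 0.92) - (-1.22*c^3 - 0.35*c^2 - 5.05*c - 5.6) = 7.31*c^3 - 1.61*c^2 + 10.93*c + 6.52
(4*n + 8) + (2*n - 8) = 6*n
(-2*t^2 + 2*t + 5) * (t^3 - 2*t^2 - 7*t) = -2*t^5 + 6*t^4 + 15*t^3 - 24*t^2 - 35*t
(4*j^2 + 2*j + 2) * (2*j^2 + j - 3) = 8*j^4 + 8*j^3 - 6*j^2 - 4*j - 6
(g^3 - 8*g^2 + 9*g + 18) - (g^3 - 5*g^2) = -3*g^2 + 9*g + 18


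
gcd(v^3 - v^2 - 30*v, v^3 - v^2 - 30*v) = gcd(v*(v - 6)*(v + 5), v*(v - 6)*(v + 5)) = v^3 - v^2 - 30*v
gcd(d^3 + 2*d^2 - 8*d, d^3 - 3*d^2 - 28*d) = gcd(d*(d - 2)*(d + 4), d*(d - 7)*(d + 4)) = d^2 + 4*d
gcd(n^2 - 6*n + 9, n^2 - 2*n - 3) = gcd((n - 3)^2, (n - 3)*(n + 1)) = n - 3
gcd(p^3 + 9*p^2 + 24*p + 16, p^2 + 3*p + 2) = p + 1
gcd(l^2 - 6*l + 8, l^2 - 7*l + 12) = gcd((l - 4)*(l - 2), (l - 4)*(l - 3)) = l - 4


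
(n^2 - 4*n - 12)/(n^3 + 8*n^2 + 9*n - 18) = (n^2 - 4*n - 12)/(n^3 + 8*n^2 + 9*n - 18)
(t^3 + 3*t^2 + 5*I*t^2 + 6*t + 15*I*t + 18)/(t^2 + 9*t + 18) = (t^2 + 5*I*t + 6)/(t + 6)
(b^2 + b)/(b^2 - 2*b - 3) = b/(b - 3)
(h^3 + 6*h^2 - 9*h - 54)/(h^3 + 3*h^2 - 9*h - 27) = (h + 6)/(h + 3)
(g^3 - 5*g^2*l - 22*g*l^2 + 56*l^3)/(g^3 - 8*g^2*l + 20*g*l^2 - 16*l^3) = (g^2 - 3*g*l - 28*l^2)/(g^2 - 6*g*l + 8*l^2)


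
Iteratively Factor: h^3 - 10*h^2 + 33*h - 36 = (h - 4)*(h^2 - 6*h + 9) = (h - 4)*(h - 3)*(h - 3)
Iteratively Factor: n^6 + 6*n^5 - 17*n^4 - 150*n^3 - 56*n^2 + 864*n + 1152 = (n + 4)*(n^5 + 2*n^4 - 25*n^3 - 50*n^2 + 144*n + 288) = (n - 3)*(n + 4)*(n^4 + 5*n^3 - 10*n^2 - 80*n - 96) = (n - 3)*(n + 4)^2*(n^3 + n^2 - 14*n - 24) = (n - 3)*(n + 2)*(n + 4)^2*(n^2 - n - 12) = (n - 4)*(n - 3)*(n + 2)*(n + 4)^2*(n + 3)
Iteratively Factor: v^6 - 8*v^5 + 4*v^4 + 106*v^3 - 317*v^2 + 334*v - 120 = (v - 1)*(v^5 - 7*v^4 - 3*v^3 + 103*v^2 - 214*v + 120) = (v - 2)*(v - 1)*(v^4 - 5*v^3 - 13*v^2 + 77*v - 60) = (v - 2)*(v - 1)^2*(v^3 - 4*v^2 - 17*v + 60) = (v - 2)*(v - 1)^2*(v + 4)*(v^2 - 8*v + 15) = (v - 3)*(v - 2)*(v - 1)^2*(v + 4)*(v - 5)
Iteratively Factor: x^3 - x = (x - 1)*(x^2 + x) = x*(x - 1)*(x + 1)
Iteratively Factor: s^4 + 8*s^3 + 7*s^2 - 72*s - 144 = (s + 4)*(s^3 + 4*s^2 - 9*s - 36) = (s - 3)*(s + 4)*(s^2 + 7*s + 12) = (s - 3)*(s + 3)*(s + 4)*(s + 4)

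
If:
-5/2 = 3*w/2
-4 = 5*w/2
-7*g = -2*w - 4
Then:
No Solution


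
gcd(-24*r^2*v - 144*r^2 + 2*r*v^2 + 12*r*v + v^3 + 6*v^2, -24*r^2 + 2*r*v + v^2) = 24*r^2 - 2*r*v - v^2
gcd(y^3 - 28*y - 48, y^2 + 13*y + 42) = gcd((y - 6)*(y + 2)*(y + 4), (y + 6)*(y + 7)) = 1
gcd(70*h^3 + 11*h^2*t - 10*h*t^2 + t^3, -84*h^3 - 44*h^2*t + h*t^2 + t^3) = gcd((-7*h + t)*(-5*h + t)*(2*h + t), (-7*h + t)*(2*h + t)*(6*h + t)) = -14*h^2 - 5*h*t + t^2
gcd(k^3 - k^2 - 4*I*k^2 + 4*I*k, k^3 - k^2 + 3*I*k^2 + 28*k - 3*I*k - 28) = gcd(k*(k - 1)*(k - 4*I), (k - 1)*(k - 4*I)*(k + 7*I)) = k^2 + k*(-1 - 4*I) + 4*I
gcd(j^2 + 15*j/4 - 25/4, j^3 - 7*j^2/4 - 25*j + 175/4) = j + 5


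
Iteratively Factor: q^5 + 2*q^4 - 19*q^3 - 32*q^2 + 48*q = (q - 4)*(q^4 + 6*q^3 + 5*q^2 - 12*q) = (q - 4)*(q - 1)*(q^3 + 7*q^2 + 12*q) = (q - 4)*(q - 1)*(q + 3)*(q^2 + 4*q) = (q - 4)*(q - 1)*(q + 3)*(q + 4)*(q)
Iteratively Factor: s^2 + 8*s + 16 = (s + 4)*(s + 4)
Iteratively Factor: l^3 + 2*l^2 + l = (l + 1)*(l^2 + l) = (l + 1)^2*(l)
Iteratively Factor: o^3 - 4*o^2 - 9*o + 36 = (o - 3)*(o^2 - o - 12) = (o - 4)*(o - 3)*(o + 3)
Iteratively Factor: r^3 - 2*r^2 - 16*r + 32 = (r - 2)*(r^2 - 16) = (r - 4)*(r - 2)*(r + 4)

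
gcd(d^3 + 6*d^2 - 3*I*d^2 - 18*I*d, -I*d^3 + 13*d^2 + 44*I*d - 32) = 1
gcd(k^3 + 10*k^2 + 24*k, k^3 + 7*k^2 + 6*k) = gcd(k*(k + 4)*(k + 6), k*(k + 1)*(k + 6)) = k^2 + 6*k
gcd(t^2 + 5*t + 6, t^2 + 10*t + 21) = t + 3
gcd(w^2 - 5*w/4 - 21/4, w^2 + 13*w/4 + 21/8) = w + 7/4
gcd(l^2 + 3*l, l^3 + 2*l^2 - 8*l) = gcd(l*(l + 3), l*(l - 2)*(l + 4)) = l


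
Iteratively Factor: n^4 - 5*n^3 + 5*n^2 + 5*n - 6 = (n - 3)*(n^3 - 2*n^2 - n + 2) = (n - 3)*(n + 1)*(n^2 - 3*n + 2) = (n - 3)*(n - 1)*(n + 1)*(n - 2)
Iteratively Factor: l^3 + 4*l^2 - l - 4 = (l - 1)*(l^2 + 5*l + 4) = (l - 1)*(l + 4)*(l + 1)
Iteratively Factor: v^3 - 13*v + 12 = (v + 4)*(v^2 - 4*v + 3) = (v - 3)*(v + 4)*(v - 1)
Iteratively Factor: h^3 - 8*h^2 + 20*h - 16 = (h - 4)*(h^2 - 4*h + 4) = (h - 4)*(h - 2)*(h - 2)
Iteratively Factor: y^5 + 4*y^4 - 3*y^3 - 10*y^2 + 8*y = (y + 4)*(y^4 - 3*y^2 + 2*y) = (y - 1)*(y + 4)*(y^3 + y^2 - 2*y) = (y - 1)*(y + 2)*(y + 4)*(y^2 - y) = (y - 1)^2*(y + 2)*(y + 4)*(y)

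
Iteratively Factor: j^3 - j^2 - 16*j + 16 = (j + 4)*(j^2 - 5*j + 4) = (j - 4)*(j + 4)*(j - 1)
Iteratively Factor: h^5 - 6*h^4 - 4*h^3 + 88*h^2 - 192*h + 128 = (h - 2)*(h^4 - 4*h^3 - 12*h^2 + 64*h - 64) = (h - 2)*(h + 4)*(h^3 - 8*h^2 + 20*h - 16) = (h - 4)*(h - 2)*(h + 4)*(h^2 - 4*h + 4) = (h - 4)*(h - 2)^2*(h + 4)*(h - 2)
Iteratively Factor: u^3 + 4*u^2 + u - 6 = (u + 2)*(u^2 + 2*u - 3) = (u - 1)*(u + 2)*(u + 3)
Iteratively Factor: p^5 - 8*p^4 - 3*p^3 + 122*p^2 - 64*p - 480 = (p + 2)*(p^4 - 10*p^3 + 17*p^2 + 88*p - 240) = (p - 4)*(p + 2)*(p^3 - 6*p^2 - 7*p + 60) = (p - 4)*(p + 2)*(p + 3)*(p^2 - 9*p + 20) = (p - 4)^2*(p + 2)*(p + 3)*(p - 5)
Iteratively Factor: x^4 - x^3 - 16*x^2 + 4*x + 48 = (x + 3)*(x^3 - 4*x^2 - 4*x + 16) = (x - 2)*(x + 3)*(x^2 - 2*x - 8) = (x - 4)*(x - 2)*(x + 3)*(x + 2)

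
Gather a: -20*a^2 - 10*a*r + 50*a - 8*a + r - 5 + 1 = -20*a^2 + a*(42 - 10*r) + r - 4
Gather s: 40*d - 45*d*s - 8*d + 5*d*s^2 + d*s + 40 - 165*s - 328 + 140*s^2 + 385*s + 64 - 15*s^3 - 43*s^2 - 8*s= 32*d - 15*s^3 + s^2*(5*d + 97) + s*(212 - 44*d) - 224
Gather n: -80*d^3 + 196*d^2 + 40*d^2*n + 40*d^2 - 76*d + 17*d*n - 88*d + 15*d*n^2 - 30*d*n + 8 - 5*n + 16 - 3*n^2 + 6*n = -80*d^3 + 236*d^2 - 164*d + n^2*(15*d - 3) + n*(40*d^2 - 13*d + 1) + 24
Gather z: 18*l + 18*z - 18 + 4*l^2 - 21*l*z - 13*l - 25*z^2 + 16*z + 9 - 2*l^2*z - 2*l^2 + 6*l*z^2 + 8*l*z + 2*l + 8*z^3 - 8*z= 2*l^2 + 7*l + 8*z^3 + z^2*(6*l - 25) + z*(-2*l^2 - 13*l + 26) - 9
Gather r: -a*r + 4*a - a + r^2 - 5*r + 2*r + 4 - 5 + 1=3*a + r^2 + r*(-a - 3)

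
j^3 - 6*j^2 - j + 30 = (j - 5)*(j - 3)*(j + 2)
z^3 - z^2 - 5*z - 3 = (z - 3)*(z + 1)^2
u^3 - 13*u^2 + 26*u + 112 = (u - 8)*(u - 7)*(u + 2)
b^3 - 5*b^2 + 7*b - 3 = (b - 3)*(b - 1)^2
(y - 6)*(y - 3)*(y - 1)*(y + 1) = y^4 - 9*y^3 + 17*y^2 + 9*y - 18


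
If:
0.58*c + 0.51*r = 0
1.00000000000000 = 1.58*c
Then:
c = 0.63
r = -0.72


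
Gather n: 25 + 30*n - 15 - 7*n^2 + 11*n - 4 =-7*n^2 + 41*n + 6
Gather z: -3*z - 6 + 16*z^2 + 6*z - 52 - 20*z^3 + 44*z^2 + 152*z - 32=-20*z^3 + 60*z^2 + 155*z - 90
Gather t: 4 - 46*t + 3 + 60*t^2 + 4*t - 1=60*t^2 - 42*t + 6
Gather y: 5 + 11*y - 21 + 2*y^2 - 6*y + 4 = 2*y^2 + 5*y - 12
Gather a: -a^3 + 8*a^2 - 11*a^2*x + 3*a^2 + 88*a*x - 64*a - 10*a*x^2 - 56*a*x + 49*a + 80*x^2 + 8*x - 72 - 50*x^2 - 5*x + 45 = -a^3 + a^2*(11 - 11*x) + a*(-10*x^2 + 32*x - 15) + 30*x^2 + 3*x - 27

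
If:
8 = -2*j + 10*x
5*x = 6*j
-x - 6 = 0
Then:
No Solution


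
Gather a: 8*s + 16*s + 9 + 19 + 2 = 24*s + 30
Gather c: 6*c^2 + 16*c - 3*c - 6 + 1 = 6*c^2 + 13*c - 5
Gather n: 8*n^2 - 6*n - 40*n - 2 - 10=8*n^2 - 46*n - 12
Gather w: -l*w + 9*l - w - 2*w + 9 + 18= 9*l + w*(-l - 3) + 27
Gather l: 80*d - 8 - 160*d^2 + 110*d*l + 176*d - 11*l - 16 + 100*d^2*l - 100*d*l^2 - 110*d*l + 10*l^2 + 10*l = -160*d^2 + 256*d + l^2*(10 - 100*d) + l*(100*d^2 - 1) - 24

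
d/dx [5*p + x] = 1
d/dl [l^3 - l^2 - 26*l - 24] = 3*l^2 - 2*l - 26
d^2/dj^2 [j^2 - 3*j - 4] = 2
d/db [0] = 0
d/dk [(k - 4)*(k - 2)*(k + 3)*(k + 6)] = 4*k^3 + 9*k^2 - 56*k - 36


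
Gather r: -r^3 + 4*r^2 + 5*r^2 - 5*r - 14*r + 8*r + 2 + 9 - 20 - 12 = -r^3 + 9*r^2 - 11*r - 21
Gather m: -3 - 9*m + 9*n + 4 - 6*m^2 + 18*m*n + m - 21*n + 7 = -6*m^2 + m*(18*n - 8) - 12*n + 8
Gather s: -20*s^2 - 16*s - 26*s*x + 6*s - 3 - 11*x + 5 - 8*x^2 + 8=-20*s^2 + s*(-26*x - 10) - 8*x^2 - 11*x + 10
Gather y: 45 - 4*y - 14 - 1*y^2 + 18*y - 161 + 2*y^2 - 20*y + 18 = y^2 - 6*y - 112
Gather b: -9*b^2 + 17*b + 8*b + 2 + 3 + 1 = -9*b^2 + 25*b + 6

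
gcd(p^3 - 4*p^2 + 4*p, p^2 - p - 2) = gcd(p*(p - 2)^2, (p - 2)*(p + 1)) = p - 2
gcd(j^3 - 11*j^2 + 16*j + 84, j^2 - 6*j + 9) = 1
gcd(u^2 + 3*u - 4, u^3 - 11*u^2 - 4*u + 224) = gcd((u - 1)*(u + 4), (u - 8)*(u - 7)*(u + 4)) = u + 4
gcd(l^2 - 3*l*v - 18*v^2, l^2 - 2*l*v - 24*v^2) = -l + 6*v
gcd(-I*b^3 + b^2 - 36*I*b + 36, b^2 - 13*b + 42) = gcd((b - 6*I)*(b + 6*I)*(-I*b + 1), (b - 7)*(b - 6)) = 1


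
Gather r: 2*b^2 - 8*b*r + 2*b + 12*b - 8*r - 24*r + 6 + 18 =2*b^2 + 14*b + r*(-8*b - 32) + 24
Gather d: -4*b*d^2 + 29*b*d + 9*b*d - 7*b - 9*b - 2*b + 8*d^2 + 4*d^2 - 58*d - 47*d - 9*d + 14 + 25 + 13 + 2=-18*b + d^2*(12 - 4*b) + d*(38*b - 114) + 54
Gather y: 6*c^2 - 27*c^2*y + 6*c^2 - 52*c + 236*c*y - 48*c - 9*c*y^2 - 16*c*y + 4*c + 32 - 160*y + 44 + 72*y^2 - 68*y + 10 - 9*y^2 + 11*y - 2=12*c^2 - 96*c + y^2*(63 - 9*c) + y*(-27*c^2 + 220*c - 217) + 84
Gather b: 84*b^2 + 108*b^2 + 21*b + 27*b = 192*b^2 + 48*b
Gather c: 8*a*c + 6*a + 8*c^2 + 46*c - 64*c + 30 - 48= 6*a + 8*c^2 + c*(8*a - 18) - 18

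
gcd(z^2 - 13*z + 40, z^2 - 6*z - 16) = z - 8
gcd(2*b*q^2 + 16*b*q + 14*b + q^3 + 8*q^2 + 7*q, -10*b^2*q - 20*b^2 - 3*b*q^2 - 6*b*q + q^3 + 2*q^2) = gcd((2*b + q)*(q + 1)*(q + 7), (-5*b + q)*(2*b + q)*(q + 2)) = 2*b + q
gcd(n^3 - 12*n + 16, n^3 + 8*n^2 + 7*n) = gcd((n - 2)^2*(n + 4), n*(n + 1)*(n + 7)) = 1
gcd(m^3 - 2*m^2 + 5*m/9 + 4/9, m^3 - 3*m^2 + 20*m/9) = m - 4/3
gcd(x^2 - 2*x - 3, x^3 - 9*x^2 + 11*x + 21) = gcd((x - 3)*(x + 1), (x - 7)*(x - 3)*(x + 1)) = x^2 - 2*x - 3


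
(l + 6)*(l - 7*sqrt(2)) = l^2 - 7*sqrt(2)*l + 6*l - 42*sqrt(2)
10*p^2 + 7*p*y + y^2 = (2*p + y)*(5*p + y)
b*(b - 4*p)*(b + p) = b^3 - 3*b^2*p - 4*b*p^2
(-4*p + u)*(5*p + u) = -20*p^2 + p*u + u^2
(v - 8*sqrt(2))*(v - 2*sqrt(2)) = v^2 - 10*sqrt(2)*v + 32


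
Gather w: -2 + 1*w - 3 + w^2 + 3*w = w^2 + 4*w - 5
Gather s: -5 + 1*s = s - 5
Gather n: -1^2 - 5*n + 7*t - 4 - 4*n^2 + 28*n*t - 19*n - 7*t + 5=-4*n^2 + n*(28*t - 24)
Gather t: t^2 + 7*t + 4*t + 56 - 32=t^2 + 11*t + 24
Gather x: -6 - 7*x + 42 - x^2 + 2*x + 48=-x^2 - 5*x + 84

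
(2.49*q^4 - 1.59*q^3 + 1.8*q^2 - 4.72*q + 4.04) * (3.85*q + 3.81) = 9.5865*q^5 + 3.3654*q^4 + 0.872100000000001*q^3 - 11.314*q^2 - 2.4292*q + 15.3924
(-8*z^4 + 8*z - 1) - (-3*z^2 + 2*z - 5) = -8*z^4 + 3*z^2 + 6*z + 4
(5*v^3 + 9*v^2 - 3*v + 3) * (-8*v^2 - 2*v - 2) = -40*v^5 - 82*v^4 - 4*v^3 - 36*v^2 - 6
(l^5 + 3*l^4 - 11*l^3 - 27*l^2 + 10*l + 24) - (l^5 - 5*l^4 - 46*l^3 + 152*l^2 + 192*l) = 8*l^4 + 35*l^3 - 179*l^2 - 182*l + 24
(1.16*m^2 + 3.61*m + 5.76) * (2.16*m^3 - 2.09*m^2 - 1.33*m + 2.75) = 2.5056*m^5 + 5.3732*m^4 + 3.3539*m^3 - 13.6497*m^2 + 2.2667*m + 15.84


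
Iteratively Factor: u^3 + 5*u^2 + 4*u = (u + 1)*(u^2 + 4*u) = (u + 1)*(u + 4)*(u)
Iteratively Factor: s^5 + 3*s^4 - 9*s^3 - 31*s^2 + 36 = (s + 2)*(s^4 + s^3 - 11*s^2 - 9*s + 18) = (s + 2)^2*(s^3 - s^2 - 9*s + 9) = (s - 1)*(s + 2)^2*(s^2 - 9) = (s - 3)*(s - 1)*(s + 2)^2*(s + 3)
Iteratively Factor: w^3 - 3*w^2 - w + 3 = (w + 1)*(w^2 - 4*w + 3) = (w - 1)*(w + 1)*(w - 3)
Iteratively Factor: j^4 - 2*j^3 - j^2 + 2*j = (j)*(j^3 - 2*j^2 - j + 2) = j*(j - 2)*(j^2 - 1) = j*(j - 2)*(j + 1)*(j - 1)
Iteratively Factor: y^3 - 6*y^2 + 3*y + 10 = (y + 1)*(y^2 - 7*y + 10) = (y - 5)*(y + 1)*(y - 2)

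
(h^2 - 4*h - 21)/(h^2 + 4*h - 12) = (h^2 - 4*h - 21)/(h^2 + 4*h - 12)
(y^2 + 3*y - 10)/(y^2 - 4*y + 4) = (y + 5)/(y - 2)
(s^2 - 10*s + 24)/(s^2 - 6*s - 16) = (-s^2 + 10*s - 24)/(-s^2 + 6*s + 16)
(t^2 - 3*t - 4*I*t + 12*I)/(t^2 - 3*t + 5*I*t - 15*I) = (t - 4*I)/(t + 5*I)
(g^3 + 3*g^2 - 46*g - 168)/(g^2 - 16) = (g^2 - g - 42)/(g - 4)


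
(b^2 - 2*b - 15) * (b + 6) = b^3 + 4*b^2 - 27*b - 90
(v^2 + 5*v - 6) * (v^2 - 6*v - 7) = v^4 - v^3 - 43*v^2 + v + 42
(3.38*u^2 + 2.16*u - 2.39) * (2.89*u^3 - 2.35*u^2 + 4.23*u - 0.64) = 9.7682*u^5 - 1.7006*u^4 + 2.3143*u^3 + 12.5901*u^2 - 11.4921*u + 1.5296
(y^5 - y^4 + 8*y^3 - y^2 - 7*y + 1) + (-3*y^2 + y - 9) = y^5 - y^4 + 8*y^3 - 4*y^2 - 6*y - 8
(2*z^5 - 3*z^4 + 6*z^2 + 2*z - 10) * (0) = 0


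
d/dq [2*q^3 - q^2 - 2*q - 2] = 6*q^2 - 2*q - 2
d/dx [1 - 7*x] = -7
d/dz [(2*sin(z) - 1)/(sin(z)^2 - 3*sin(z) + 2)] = (2*sin(z) + cos(2*z))*cos(z)/((sin(z) - 2)^2*(sin(z) - 1)^2)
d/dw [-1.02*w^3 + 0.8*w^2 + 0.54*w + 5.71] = -3.06*w^2 + 1.6*w + 0.54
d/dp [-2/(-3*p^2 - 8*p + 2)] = 4*(-3*p - 4)/(3*p^2 + 8*p - 2)^2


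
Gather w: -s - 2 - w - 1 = -s - w - 3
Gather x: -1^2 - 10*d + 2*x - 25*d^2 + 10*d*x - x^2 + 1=-25*d^2 - 10*d - x^2 + x*(10*d + 2)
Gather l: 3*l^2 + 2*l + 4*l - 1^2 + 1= 3*l^2 + 6*l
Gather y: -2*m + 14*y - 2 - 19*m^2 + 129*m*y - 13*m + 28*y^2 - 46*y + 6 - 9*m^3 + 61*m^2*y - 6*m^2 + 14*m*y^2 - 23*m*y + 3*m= -9*m^3 - 25*m^2 - 12*m + y^2*(14*m + 28) + y*(61*m^2 + 106*m - 32) + 4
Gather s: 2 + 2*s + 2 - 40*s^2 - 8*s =-40*s^2 - 6*s + 4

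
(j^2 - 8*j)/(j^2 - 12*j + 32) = j/(j - 4)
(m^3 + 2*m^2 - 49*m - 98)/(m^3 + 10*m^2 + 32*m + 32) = (m^2 - 49)/(m^2 + 8*m + 16)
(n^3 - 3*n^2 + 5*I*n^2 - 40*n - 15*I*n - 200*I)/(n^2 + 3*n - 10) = (n^2 + n*(-8 + 5*I) - 40*I)/(n - 2)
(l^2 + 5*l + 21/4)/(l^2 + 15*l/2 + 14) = (l + 3/2)/(l + 4)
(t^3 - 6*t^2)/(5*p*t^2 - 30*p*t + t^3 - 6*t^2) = t/(5*p + t)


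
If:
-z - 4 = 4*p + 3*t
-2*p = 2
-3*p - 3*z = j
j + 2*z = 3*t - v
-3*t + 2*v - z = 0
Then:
No Solution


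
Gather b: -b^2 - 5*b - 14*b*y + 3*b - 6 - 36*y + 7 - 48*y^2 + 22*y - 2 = -b^2 + b*(-14*y - 2) - 48*y^2 - 14*y - 1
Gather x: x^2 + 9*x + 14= x^2 + 9*x + 14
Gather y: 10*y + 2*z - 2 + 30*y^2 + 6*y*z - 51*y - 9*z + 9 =30*y^2 + y*(6*z - 41) - 7*z + 7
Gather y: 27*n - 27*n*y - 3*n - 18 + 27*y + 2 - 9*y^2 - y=24*n - 9*y^2 + y*(26 - 27*n) - 16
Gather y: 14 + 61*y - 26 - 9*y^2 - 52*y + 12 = -9*y^2 + 9*y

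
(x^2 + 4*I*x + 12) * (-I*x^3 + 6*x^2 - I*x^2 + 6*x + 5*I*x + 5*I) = -I*x^5 + 10*x^4 - I*x^4 + 10*x^3 + 17*I*x^3 + 52*x^2 + 17*I*x^2 + 52*x + 60*I*x + 60*I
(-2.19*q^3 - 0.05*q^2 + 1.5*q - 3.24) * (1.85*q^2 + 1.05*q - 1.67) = -4.0515*q^5 - 2.392*q^4 + 6.3798*q^3 - 4.3355*q^2 - 5.907*q + 5.4108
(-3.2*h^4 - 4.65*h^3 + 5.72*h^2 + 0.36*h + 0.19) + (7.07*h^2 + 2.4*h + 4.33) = -3.2*h^4 - 4.65*h^3 + 12.79*h^2 + 2.76*h + 4.52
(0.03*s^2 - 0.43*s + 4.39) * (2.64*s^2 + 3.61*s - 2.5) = 0.0792*s^4 - 1.0269*s^3 + 9.9623*s^2 + 16.9229*s - 10.975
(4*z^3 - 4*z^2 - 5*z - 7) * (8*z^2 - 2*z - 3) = 32*z^5 - 40*z^4 - 44*z^3 - 34*z^2 + 29*z + 21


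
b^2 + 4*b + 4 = (b + 2)^2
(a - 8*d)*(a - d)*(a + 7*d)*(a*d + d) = a^4*d - 2*a^3*d^2 + a^3*d - 55*a^2*d^3 - 2*a^2*d^2 + 56*a*d^4 - 55*a*d^3 + 56*d^4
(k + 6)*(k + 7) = k^2 + 13*k + 42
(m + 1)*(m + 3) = m^2 + 4*m + 3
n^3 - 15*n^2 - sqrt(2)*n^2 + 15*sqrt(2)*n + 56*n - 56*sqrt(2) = (n - 8)*(n - 7)*(n - sqrt(2))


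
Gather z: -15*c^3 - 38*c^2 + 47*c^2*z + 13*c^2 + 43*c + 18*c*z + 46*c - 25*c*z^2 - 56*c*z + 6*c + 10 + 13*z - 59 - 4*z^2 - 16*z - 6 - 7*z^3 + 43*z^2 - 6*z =-15*c^3 - 25*c^2 + 95*c - 7*z^3 + z^2*(39 - 25*c) + z*(47*c^2 - 38*c - 9) - 55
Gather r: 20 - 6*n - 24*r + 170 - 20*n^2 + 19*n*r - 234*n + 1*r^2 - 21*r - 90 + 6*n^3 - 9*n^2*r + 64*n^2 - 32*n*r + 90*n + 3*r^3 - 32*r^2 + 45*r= 6*n^3 + 44*n^2 - 150*n + 3*r^3 - 31*r^2 + r*(-9*n^2 - 13*n) + 100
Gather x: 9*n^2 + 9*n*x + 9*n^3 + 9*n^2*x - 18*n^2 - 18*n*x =9*n^3 - 9*n^2 + x*(9*n^2 - 9*n)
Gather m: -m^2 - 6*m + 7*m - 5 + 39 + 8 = -m^2 + m + 42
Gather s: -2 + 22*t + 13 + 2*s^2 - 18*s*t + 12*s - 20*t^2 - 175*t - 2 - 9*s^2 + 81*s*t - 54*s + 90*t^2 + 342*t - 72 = -7*s^2 + s*(63*t - 42) + 70*t^2 + 189*t - 63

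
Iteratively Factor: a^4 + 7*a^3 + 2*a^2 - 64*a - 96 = (a - 3)*(a^3 + 10*a^2 + 32*a + 32) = (a - 3)*(a + 2)*(a^2 + 8*a + 16) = (a - 3)*(a + 2)*(a + 4)*(a + 4)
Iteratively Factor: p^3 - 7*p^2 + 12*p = (p)*(p^2 - 7*p + 12) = p*(p - 4)*(p - 3)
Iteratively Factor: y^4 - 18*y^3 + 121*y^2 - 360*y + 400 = (y - 4)*(y^3 - 14*y^2 + 65*y - 100) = (y - 5)*(y - 4)*(y^2 - 9*y + 20) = (y - 5)^2*(y - 4)*(y - 4)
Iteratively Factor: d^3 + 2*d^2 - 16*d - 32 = (d + 2)*(d^2 - 16) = (d + 2)*(d + 4)*(d - 4)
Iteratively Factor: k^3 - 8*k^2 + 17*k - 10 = (k - 1)*(k^2 - 7*k + 10) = (k - 5)*(k - 1)*(k - 2)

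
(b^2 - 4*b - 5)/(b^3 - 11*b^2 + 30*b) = (b + 1)/(b*(b - 6))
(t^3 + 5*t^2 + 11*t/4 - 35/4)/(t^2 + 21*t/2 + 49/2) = (2*t^2 + 3*t - 5)/(2*(t + 7))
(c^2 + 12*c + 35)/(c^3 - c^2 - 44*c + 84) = (c + 5)/(c^2 - 8*c + 12)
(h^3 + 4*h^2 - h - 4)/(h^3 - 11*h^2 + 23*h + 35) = (h^2 + 3*h - 4)/(h^2 - 12*h + 35)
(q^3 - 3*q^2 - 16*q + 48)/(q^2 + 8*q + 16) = (q^2 - 7*q + 12)/(q + 4)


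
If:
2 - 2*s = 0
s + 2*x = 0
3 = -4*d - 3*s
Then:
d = -3/2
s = 1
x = -1/2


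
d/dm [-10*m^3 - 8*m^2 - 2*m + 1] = -30*m^2 - 16*m - 2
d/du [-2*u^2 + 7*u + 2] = 7 - 4*u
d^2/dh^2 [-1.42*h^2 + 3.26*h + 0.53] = -2.84000000000000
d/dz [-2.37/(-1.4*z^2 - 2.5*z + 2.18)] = (-6.636*z - 5.925)/(1.4*z^2 + 2.5*z - 2.18)^2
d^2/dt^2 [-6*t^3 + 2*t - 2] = -36*t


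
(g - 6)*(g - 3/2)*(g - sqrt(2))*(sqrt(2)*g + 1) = sqrt(2)*g^4 - 15*sqrt(2)*g^3/2 - g^3 + 15*g^2/2 + 8*sqrt(2)*g^2 - 9*g + 15*sqrt(2)*g/2 - 9*sqrt(2)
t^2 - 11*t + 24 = (t - 8)*(t - 3)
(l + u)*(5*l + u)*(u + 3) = 5*l^2*u + 15*l^2 + 6*l*u^2 + 18*l*u + u^3 + 3*u^2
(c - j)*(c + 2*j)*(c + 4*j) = c^3 + 5*c^2*j + 2*c*j^2 - 8*j^3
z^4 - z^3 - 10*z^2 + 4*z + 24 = (z - 3)*(z - 2)*(z + 2)^2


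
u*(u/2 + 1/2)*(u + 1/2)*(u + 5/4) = u^4/2 + 11*u^3/8 + 19*u^2/16 + 5*u/16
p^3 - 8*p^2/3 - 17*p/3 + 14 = (p - 3)*(p - 2)*(p + 7/3)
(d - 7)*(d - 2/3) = d^2 - 23*d/3 + 14/3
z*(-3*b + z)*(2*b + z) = -6*b^2*z - b*z^2 + z^3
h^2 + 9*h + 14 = (h + 2)*(h + 7)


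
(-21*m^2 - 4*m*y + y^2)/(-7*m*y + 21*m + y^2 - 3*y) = (3*m + y)/(y - 3)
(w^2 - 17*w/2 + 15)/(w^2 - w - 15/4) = 2*(w - 6)/(2*w + 3)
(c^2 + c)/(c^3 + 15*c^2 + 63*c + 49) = c/(c^2 + 14*c + 49)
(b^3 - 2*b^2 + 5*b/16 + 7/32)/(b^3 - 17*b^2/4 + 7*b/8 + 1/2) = (b - 7/4)/(b - 4)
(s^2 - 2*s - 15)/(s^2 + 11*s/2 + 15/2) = 2*(s - 5)/(2*s + 5)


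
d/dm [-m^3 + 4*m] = 4 - 3*m^2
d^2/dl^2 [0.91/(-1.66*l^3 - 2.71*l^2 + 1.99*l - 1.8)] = ((9.0636*l + 4.9322)*(1.66*l^3 + 2.71*l^2 - 1.99*l + 1.8) - 0.91*(4.98*l^2 + 5.42*l - 1.99)*(9.96*l^2 + 10.84*l - 3.98))/(1.66*l^3 + 2.71*l^2 - 1.99*l + 1.8)^3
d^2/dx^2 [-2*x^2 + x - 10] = -4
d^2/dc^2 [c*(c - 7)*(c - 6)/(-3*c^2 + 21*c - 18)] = 4/(c^3 - 3*c^2 + 3*c - 1)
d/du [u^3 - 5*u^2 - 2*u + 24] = 3*u^2 - 10*u - 2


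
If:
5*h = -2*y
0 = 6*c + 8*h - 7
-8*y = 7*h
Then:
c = 7/6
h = 0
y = 0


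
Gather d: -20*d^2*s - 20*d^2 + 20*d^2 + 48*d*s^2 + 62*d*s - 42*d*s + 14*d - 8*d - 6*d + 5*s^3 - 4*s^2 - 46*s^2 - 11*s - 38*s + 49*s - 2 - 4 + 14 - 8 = -20*d^2*s + d*(48*s^2 + 20*s) + 5*s^3 - 50*s^2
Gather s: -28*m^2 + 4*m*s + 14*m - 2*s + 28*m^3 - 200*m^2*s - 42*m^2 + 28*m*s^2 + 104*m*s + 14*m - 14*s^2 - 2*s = 28*m^3 - 70*m^2 + 28*m + s^2*(28*m - 14) + s*(-200*m^2 + 108*m - 4)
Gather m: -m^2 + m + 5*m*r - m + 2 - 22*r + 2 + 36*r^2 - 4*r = -m^2 + 5*m*r + 36*r^2 - 26*r + 4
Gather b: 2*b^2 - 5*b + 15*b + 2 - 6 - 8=2*b^2 + 10*b - 12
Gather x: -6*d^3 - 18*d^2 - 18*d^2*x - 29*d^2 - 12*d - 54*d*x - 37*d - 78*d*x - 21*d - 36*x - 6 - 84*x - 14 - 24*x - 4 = -6*d^3 - 47*d^2 - 70*d + x*(-18*d^2 - 132*d - 144) - 24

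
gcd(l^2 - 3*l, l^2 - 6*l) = l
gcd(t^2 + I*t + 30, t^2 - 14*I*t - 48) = 1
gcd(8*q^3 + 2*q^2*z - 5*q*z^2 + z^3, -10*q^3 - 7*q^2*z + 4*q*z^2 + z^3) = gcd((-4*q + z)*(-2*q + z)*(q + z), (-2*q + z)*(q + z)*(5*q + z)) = -2*q^2 - q*z + z^2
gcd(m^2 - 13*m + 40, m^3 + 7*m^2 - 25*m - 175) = m - 5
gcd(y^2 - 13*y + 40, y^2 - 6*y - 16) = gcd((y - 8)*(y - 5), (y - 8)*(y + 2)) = y - 8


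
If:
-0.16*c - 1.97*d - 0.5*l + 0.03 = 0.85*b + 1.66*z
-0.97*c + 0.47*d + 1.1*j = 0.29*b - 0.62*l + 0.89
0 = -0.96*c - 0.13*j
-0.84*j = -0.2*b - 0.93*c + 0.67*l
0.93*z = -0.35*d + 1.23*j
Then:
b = -0.230679825297755*z - 2.06395856691279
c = -0.0833687428368395*z - 0.045844587800027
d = 1.18974262141257 - 0.493586559522196*z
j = 0.615646100948969*z + 0.33854464836943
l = -0.956435254768575*z - 1.10418609651777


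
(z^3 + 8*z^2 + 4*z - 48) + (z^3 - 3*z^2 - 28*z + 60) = 2*z^3 + 5*z^2 - 24*z + 12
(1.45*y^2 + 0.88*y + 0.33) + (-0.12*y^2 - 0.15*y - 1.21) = 1.33*y^2 + 0.73*y - 0.88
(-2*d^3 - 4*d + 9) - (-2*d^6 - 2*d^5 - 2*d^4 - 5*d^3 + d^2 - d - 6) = 2*d^6 + 2*d^5 + 2*d^4 + 3*d^3 - d^2 - 3*d + 15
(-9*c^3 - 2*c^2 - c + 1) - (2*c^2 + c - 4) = -9*c^3 - 4*c^2 - 2*c + 5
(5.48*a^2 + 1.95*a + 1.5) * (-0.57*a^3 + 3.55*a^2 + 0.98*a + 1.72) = -3.1236*a^5 + 18.3425*a^4 + 11.4379*a^3 + 16.6616*a^2 + 4.824*a + 2.58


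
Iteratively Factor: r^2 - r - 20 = (r - 5)*(r + 4)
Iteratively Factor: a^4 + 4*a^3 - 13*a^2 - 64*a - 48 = (a + 3)*(a^3 + a^2 - 16*a - 16) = (a - 4)*(a + 3)*(a^2 + 5*a + 4) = (a - 4)*(a + 1)*(a + 3)*(a + 4)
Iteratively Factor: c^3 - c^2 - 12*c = (c)*(c^2 - c - 12) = c*(c - 4)*(c + 3)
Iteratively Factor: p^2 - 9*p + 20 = (p - 5)*(p - 4)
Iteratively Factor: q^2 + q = (q + 1)*(q)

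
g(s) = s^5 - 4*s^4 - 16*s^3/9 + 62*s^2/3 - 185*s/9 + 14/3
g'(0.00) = -20.56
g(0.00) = 4.67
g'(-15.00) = 305284.44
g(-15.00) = -950912.00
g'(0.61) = -0.27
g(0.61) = -1.06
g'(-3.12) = 758.30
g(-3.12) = -350.71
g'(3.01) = 29.63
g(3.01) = 0.29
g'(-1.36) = -29.28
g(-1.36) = 56.98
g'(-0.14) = -26.40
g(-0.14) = 7.95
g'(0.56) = -1.40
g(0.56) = -1.01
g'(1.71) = -2.72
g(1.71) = 1.48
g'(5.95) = 2932.93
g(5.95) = 2683.54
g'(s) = 5*s^4 - 16*s^3 - 16*s^2/3 + 124*s/3 - 185/9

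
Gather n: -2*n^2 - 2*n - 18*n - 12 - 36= -2*n^2 - 20*n - 48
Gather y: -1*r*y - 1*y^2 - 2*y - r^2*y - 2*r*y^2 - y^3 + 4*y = -y^3 + y^2*(-2*r - 1) + y*(-r^2 - r + 2)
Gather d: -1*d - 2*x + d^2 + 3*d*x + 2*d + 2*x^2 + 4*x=d^2 + d*(3*x + 1) + 2*x^2 + 2*x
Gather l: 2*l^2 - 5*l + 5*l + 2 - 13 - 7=2*l^2 - 18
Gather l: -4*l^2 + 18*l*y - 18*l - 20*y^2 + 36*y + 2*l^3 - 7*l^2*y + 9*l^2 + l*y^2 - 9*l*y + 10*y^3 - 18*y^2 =2*l^3 + l^2*(5 - 7*y) + l*(y^2 + 9*y - 18) + 10*y^3 - 38*y^2 + 36*y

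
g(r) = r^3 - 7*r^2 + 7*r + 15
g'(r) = 3*r^2 - 14*r + 7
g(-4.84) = -296.24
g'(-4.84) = 145.04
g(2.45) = 4.84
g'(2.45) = -9.29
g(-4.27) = -220.37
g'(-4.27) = 121.48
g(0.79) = 16.65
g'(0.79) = -2.19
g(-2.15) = -42.35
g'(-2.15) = 50.97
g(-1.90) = -30.43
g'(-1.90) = 44.43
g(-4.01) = -190.11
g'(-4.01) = 111.38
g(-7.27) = -790.10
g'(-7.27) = 267.34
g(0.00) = 15.00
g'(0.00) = 7.00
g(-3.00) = -96.00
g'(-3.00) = 76.00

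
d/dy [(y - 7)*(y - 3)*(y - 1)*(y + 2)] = 4*y^3 - 27*y^2 + 18*y + 41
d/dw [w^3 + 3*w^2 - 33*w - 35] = 3*w^2 + 6*w - 33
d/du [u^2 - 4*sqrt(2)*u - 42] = 2*u - 4*sqrt(2)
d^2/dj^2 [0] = 0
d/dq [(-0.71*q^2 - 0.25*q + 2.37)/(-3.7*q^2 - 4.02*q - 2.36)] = (1.9292*q^2 + 20.8892*q + 10.1174)/(13.69*q^4 + 29.748*q^3 + 33.6244*q^2 + 18.9744*q + 5.5696)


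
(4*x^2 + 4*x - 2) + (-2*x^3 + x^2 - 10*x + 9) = -2*x^3 + 5*x^2 - 6*x + 7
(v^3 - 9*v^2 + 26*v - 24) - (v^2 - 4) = v^3 - 10*v^2 + 26*v - 20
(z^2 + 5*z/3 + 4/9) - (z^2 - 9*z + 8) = 32*z/3 - 68/9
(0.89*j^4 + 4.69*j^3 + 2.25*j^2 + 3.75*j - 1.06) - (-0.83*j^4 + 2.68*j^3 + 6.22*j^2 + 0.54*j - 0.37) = 1.72*j^4 + 2.01*j^3 - 3.97*j^2 + 3.21*j - 0.69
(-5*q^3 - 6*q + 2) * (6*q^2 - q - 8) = -30*q^5 + 5*q^4 + 4*q^3 + 18*q^2 + 46*q - 16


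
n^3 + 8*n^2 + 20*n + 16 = (n + 2)^2*(n + 4)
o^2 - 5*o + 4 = (o - 4)*(o - 1)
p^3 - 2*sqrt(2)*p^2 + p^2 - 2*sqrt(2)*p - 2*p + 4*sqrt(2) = (p - 1)*(p + 2)*(p - 2*sqrt(2))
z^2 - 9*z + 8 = (z - 8)*(z - 1)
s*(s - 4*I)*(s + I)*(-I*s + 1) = -I*s^4 - 2*s^3 - 7*I*s^2 + 4*s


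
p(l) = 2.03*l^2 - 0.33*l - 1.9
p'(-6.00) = -24.69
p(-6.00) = 73.16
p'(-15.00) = -61.23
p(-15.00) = 459.80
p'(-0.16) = -0.98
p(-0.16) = -1.80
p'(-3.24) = -13.48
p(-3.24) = 20.48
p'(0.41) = 1.33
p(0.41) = -1.69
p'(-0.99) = -4.35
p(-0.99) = 0.42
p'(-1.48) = -6.34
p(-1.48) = 3.03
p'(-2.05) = -8.65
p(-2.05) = 7.31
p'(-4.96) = -20.47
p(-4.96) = 49.68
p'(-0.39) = -1.91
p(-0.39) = -1.46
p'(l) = 4.06*l - 0.33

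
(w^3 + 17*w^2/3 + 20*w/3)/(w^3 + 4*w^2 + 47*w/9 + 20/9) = 3*w*(w + 4)/(3*w^2 + 7*w + 4)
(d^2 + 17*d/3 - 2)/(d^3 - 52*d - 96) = (d - 1/3)/(d^2 - 6*d - 16)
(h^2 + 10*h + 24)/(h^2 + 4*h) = (h + 6)/h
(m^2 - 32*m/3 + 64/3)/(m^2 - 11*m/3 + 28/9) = 3*(3*m^2 - 32*m + 64)/(9*m^2 - 33*m + 28)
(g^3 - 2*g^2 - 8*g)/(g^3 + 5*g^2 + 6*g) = (g - 4)/(g + 3)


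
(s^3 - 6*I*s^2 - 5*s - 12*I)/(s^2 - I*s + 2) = (s^2 - 7*I*s - 12)/(s - 2*I)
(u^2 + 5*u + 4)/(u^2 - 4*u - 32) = (u + 1)/(u - 8)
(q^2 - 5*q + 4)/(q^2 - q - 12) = (q - 1)/(q + 3)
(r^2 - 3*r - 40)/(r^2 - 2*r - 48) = (r + 5)/(r + 6)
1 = 1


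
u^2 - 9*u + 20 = (u - 5)*(u - 4)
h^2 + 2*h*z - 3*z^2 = (h - z)*(h + 3*z)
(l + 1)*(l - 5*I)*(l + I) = l^3 + l^2 - 4*I*l^2 + 5*l - 4*I*l + 5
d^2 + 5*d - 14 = (d - 2)*(d + 7)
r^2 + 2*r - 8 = (r - 2)*(r + 4)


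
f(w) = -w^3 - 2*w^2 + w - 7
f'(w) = -3*w^2 - 4*w + 1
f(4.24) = -114.94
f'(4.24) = -69.89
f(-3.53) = 8.54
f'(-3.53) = -22.26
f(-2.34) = -7.48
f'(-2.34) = -6.07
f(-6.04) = 134.35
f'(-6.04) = -84.28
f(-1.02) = -9.04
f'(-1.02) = 1.96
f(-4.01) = 21.31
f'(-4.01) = -31.20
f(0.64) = -7.44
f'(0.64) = -2.79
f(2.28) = -26.97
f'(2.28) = -23.72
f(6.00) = -289.00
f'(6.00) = -131.00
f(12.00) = -2011.00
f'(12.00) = -479.00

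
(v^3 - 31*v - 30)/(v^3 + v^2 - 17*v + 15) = (v^2 - 5*v - 6)/(v^2 - 4*v + 3)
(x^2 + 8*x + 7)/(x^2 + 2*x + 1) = (x + 7)/(x + 1)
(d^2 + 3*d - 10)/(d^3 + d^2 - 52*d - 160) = (d - 2)/(d^2 - 4*d - 32)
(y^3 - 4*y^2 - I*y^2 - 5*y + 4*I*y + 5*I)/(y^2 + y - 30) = (y^2 + y*(1 - I) - I)/(y + 6)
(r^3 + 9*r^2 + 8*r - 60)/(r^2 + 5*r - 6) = (r^2 + 3*r - 10)/(r - 1)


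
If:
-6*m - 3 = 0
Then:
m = -1/2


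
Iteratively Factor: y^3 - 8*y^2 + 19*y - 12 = (y - 4)*(y^2 - 4*y + 3) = (y - 4)*(y - 1)*(y - 3)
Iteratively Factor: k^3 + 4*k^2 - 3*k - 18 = (k - 2)*(k^2 + 6*k + 9) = (k - 2)*(k + 3)*(k + 3)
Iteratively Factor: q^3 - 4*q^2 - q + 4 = (q - 1)*(q^2 - 3*q - 4) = (q - 4)*(q - 1)*(q + 1)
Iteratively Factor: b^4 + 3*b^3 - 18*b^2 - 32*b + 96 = (b - 2)*(b^3 + 5*b^2 - 8*b - 48) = (b - 2)*(b + 4)*(b^2 + b - 12) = (b - 2)*(b + 4)^2*(b - 3)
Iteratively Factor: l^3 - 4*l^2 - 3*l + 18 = (l + 2)*(l^2 - 6*l + 9) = (l - 3)*(l + 2)*(l - 3)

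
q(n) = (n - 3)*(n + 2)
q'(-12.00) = -25.00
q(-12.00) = 150.00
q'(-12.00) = -25.00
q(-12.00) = 150.00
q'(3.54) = 6.08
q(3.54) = 2.99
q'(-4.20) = -9.40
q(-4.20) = 15.84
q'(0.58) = 0.16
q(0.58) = -6.24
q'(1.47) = 1.94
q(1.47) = -5.31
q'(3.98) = 6.96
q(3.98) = 5.86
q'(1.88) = 2.76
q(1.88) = -4.35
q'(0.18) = -0.64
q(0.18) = -6.15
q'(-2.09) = -5.18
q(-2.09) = 0.46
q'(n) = 2*n - 1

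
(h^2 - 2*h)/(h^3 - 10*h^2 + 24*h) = (h - 2)/(h^2 - 10*h + 24)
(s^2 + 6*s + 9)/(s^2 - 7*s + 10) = (s^2 + 6*s + 9)/(s^2 - 7*s + 10)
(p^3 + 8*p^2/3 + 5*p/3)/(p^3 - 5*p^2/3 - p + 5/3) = p*(3*p + 5)/(3*p^2 - 8*p + 5)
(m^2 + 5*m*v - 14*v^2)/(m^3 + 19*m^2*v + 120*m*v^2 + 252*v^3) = (m - 2*v)/(m^2 + 12*m*v + 36*v^2)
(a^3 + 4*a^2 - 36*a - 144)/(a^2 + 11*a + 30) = (a^2 - 2*a - 24)/(a + 5)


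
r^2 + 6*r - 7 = (r - 1)*(r + 7)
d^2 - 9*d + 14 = (d - 7)*(d - 2)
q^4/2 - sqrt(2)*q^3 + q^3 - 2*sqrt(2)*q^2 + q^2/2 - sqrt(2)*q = q*(q/2 + 1/2)*(q + 1)*(q - 2*sqrt(2))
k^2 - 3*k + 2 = (k - 2)*(k - 1)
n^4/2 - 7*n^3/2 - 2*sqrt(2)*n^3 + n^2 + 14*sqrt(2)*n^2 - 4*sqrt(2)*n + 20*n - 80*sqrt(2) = (n/2 + 1)*(n - 5)*(n - 4)*(n - 4*sqrt(2))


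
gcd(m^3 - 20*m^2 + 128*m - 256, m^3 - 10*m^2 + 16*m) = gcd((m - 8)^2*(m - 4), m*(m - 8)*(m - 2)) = m - 8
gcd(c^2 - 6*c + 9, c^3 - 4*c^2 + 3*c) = c - 3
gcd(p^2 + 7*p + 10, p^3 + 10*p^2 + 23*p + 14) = p + 2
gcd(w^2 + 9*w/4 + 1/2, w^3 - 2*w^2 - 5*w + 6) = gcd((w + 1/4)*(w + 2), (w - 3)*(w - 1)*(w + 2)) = w + 2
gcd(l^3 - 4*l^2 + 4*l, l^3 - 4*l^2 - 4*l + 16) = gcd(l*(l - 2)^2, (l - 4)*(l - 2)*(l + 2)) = l - 2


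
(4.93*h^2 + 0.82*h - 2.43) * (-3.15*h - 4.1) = -15.5295*h^3 - 22.796*h^2 + 4.2925*h + 9.963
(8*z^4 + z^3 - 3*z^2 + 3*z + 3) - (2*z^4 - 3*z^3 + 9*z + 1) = 6*z^4 + 4*z^3 - 3*z^2 - 6*z + 2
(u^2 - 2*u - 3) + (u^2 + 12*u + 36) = 2*u^2 + 10*u + 33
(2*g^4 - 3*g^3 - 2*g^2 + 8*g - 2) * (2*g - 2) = 4*g^5 - 10*g^4 + 2*g^3 + 20*g^2 - 20*g + 4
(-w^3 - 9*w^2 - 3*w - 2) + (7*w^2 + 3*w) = -w^3 - 2*w^2 - 2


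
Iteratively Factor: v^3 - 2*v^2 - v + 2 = (v + 1)*(v^2 - 3*v + 2) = (v - 2)*(v + 1)*(v - 1)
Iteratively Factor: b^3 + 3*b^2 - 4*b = (b)*(b^2 + 3*b - 4) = b*(b + 4)*(b - 1)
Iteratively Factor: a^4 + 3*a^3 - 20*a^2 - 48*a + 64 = (a + 4)*(a^3 - a^2 - 16*a + 16) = (a - 4)*(a + 4)*(a^2 + 3*a - 4) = (a - 4)*(a + 4)^2*(a - 1)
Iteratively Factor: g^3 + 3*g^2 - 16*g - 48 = (g - 4)*(g^2 + 7*g + 12) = (g - 4)*(g + 3)*(g + 4)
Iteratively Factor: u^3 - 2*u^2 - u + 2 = (u - 2)*(u^2 - 1) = (u - 2)*(u - 1)*(u + 1)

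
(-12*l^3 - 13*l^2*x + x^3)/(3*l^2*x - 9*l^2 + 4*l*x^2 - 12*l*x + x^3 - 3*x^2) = (-4*l + x)/(x - 3)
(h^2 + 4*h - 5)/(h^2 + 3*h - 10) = (h - 1)/(h - 2)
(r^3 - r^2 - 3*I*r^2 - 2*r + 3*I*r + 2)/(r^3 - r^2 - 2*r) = (r^3 - r^2*(1 + 3*I) + r*(-2 + 3*I) + 2)/(r*(r^2 - r - 2))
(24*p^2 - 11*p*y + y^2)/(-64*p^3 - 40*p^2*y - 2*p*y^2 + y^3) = (-3*p + y)/(8*p^2 + 6*p*y + y^2)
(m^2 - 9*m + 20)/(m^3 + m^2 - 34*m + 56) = (m - 5)/(m^2 + 5*m - 14)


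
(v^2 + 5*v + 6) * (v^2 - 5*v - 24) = v^4 - 43*v^2 - 150*v - 144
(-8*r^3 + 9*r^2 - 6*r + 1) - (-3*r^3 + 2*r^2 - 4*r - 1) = -5*r^3 + 7*r^2 - 2*r + 2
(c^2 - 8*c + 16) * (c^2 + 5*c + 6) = c^4 - 3*c^3 - 18*c^2 + 32*c + 96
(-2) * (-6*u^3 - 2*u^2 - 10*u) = 12*u^3 + 4*u^2 + 20*u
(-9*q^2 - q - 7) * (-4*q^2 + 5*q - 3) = 36*q^4 - 41*q^3 + 50*q^2 - 32*q + 21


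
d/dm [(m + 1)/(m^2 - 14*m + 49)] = (-m - 9)/(m^3 - 21*m^2 + 147*m - 343)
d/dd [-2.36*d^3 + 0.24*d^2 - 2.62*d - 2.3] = -7.08*d^2 + 0.48*d - 2.62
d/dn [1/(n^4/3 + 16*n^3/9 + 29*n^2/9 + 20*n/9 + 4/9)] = 18*(-6*n^3 - 24*n^2 - 29*n - 10)/(3*n^4 + 16*n^3 + 29*n^2 + 20*n + 4)^2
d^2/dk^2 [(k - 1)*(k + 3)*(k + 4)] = 6*k + 12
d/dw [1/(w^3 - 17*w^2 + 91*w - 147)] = (-3*w^2 + 34*w - 91)/(w^3 - 17*w^2 + 91*w - 147)^2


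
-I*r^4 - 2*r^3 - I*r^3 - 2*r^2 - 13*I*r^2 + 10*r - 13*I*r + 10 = (r - 5*I)*(r + I)*(r + 2*I)*(-I*r - I)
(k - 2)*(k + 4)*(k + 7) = k^3 + 9*k^2 + 6*k - 56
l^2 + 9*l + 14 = (l + 2)*(l + 7)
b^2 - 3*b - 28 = (b - 7)*(b + 4)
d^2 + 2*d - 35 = (d - 5)*(d + 7)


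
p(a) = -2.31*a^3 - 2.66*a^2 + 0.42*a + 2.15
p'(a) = -6.93*a^2 - 5.32*a + 0.42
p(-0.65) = 1.39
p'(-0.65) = 0.95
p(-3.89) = 96.24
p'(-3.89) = -83.75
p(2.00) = -26.13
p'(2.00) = -37.94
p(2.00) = -26.13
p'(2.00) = -37.94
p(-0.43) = 1.66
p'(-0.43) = 1.43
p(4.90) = -331.43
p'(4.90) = -192.04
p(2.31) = -39.55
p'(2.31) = -48.85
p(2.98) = -81.35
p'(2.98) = -76.97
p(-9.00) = 1466.90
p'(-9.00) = -513.03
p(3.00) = -82.90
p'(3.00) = -77.91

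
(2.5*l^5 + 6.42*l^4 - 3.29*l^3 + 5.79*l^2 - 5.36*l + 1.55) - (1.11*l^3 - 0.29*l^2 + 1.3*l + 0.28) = 2.5*l^5 + 6.42*l^4 - 4.4*l^3 + 6.08*l^2 - 6.66*l + 1.27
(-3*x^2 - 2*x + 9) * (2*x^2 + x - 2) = -6*x^4 - 7*x^3 + 22*x^2 + 13*x - 18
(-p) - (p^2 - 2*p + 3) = -p^2 + p - 3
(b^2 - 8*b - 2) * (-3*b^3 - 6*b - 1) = -3*b^5 + 24*b^4 + 47*b^2 + 20*b + 2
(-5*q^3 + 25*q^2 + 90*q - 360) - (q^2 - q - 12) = -5*q^3 + 24*q^2 + 91*q - 348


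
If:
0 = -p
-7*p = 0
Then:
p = 0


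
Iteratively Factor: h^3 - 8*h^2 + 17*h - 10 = (h - 1)*(h^2 - 7*h + 10) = (h - 5)*(h - 1)*(h - 2)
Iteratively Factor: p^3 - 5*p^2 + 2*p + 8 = (p - 2)*(p^2 - 3*p - 4) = (p - 4)*(p - 2)*(p + 1)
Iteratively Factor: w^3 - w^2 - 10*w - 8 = (w + 2)*(w^2 - 3*w - 4) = (w + 1)*(w + 2)*(w - 4)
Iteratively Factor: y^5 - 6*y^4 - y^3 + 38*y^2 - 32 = (y + 1)*(y^4 - 7*y^3 + 6*y^2 + 32*y - 32) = (y - 4)*(y + 1)*(y^3 - 3*y^2 - 6*y + 8) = (y - 4)^2*(y + 1)*(y^2 + y - 2) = (y - 4)^2*(y - 1)*(y + 1)*(y + 2)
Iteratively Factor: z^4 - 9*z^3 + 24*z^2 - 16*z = (z - 1)*(z^3 - 8*z^2 + 16*z) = z*(z - 1)*(z^2 - 8*z + 16) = z*(z - 4)*(z - 1)*(z - 4)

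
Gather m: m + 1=m + 1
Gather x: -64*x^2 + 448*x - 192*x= -64*x^2 + 256*x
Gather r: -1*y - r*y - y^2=-r*y - y^2 - y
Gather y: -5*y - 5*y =-10*y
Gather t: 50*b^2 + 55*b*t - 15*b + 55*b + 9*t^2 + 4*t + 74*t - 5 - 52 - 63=50*b^2 + 40*b + 9*t^2 + t*(55*b + 78) - 120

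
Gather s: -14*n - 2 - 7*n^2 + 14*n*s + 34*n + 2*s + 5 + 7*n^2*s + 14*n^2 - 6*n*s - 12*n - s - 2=7*n^2 + 8*n + s*(7*n^2 + 8*n + 1) + 1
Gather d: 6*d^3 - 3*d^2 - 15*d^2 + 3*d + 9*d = 6*d^3 - 18*d^2 + 12*d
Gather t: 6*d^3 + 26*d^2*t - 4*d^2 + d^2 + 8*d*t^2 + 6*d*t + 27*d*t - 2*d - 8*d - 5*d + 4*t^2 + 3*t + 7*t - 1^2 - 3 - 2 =6*d^3 - 3*d^2 - 15*d + t^2*(8*d + 4) + t*(26*d^2 + 33*d + 10) - 6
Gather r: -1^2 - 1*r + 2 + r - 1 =0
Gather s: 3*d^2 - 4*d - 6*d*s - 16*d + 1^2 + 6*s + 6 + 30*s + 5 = 3*d^2 - 20*d + s*(36 - 6*d) + 12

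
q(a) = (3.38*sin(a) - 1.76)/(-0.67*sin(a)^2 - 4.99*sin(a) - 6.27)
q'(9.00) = 0.39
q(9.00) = 0.04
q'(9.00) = 0.39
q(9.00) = 0.04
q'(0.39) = -0.41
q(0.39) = 0.06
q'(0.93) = -0.16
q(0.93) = -0.09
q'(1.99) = 0.09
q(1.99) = -0.12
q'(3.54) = 1.35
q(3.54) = 0.69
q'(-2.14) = 2.20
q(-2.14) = 1.81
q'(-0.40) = -1.35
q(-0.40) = 0.69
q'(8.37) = 0.12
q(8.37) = -0.11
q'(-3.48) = 0.45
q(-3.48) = 0.08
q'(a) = (1.34*sin(a)*cos(a) + 4.99*cos(a))*(3.38*sin(a) - 1.76)/(-0.67*sin(a)^2 - 4.99*sin(a) - 6.27)^2 + 3.38*cos(a)/(-0.67*sin(a)^2 - 4.99*sin(a) - 6.27) = (2.2646*sin(a)^2 - 2.3584*sin(a) - 29.975)*cos(a)/(0.4489*sin(a)^4 + 6.6866*sin(a)^3 + 33.3019*sin(a)^2 + 62.5746*sin(a) + 39.3129)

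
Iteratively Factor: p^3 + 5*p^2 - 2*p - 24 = (p + 4)*(p^2 + p - 6) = (p + 3)*(p + 4)*(p - 2)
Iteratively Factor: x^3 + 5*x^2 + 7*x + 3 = (x + 3)*(x^2 + 2*x + 1) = (x + 1)*(x + 3)*(x + 1)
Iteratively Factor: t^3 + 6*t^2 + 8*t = (t + 2)*(t^2 + 4*t) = t*(t + 2)*(t + 4)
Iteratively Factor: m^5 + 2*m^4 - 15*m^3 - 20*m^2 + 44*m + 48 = (m - 3)*(m^4 + 5*m^3 - 20*m - 16) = (m - 3)*(m + 4)*(m^3 + m^2 - 4*m - 4) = (m - 3)*(m + 2)*(m + 4)*(m^2 - m - 2) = (m - 3)*(m + 1)*(m + 2)*(m + 4)*(m - 2)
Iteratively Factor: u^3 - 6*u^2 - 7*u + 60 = (u - 5)*(u^2 - u - 12) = (u - 5)*(u - 4)*(u + 3)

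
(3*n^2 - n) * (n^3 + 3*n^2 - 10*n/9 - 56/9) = 3*n^5 + 8*n^4 - 19*n^3/3 - 158*n^2/9 + 56*n/9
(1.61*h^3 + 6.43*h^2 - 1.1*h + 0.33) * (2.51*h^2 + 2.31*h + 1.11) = 4.0411*h^5 + 19.8584*h^4 + 13.8794*h^3 + 5.4246*h^2 - 0.4587*h + 0.3663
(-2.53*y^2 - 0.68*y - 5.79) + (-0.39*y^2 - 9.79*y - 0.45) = -2.92*y^2 - 10.47*y - 6.24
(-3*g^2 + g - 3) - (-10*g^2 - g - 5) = 7*g^2 + 2*g + 2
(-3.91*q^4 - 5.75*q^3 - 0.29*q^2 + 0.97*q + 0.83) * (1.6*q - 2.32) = -6.256*q^5 - 0.128800000000002*q^4 + 12.876*q^3 + 2.2248*q^2 - 0.9224*q - 1.9256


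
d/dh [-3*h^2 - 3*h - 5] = -6*h - 3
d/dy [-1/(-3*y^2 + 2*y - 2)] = 2*(1 - 3*y)/(3*y^2 - 2*y + 2)^2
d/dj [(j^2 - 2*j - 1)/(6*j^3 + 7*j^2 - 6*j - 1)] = 2*(-3*j^4 + 12*j^3 + 13*j^2 + 6*j - 2)/(36*j^6 + 84*j^5 - 23*j^4 - 96*j^3 + 22*j^2 + 12*j + 1)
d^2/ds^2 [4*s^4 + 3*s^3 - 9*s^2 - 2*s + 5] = 48*s^2 + 18*s - 18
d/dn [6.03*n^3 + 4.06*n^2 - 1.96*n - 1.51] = 18.09*n^2 + 8.12*n - 1.96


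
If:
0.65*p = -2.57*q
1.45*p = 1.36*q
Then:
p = 0.00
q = 0.00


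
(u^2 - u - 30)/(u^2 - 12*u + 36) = (u + 5)/(u - 6)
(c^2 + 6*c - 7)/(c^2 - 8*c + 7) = (c + 7)/(c - 7)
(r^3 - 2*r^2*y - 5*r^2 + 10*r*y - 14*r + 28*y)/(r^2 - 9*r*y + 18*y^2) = (r^3 - 2*r^2*y - 5*r^2 + 10*r*y - 14*r + 28*y)/(r^2 - 9*r*y + 18*y^2)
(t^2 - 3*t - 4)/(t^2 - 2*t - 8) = (t + 1)/(t + 2)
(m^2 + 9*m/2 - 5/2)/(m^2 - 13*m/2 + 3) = (m + 5)/(m - 6)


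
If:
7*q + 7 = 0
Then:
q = -1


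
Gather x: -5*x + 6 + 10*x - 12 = 5*x - 6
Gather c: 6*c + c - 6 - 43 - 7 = 7*c - 56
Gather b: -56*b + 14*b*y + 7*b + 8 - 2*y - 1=b*(14*y - 49) - 2*y + 7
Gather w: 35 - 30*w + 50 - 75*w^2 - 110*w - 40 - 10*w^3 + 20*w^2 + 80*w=-10*w^3 - 55*w^2 - 60*w + 45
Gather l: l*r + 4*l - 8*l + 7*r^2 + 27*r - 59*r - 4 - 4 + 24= l*(r - 4) + 7*r^2 - 32*r + 16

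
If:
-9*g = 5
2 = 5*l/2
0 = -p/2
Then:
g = -5/9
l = 4/5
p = 0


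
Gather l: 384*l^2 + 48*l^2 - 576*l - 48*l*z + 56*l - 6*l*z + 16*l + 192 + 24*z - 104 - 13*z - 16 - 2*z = 432*l^2 + l*(-54*z - 504) + 9*z + 72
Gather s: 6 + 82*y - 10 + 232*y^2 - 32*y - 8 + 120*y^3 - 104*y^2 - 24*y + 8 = 120*y^3 + 128*y^2 + 26*y - 4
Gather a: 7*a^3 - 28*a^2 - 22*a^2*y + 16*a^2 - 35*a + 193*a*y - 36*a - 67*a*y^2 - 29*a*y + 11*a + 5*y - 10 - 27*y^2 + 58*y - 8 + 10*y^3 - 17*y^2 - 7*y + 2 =7*a^3 + a^2*(-22*y - 12) + a*(-67*y^2 + 164*y - 60) + 10*y^3 - 44*y^2 + 56*y - 16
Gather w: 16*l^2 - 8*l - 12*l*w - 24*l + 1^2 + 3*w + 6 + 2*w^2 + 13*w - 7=16*l^2 - 32*l + 2*w^2 + w*(16 - 12*l)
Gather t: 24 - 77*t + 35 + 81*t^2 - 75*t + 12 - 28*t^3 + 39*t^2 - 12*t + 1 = -28*t^3 + 120*t^2 - 164*t + 72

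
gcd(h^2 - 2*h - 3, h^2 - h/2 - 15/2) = h - 3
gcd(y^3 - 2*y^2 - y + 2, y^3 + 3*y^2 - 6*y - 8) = y^2 - y - 2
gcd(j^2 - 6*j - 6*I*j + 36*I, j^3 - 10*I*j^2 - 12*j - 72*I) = j - 6*I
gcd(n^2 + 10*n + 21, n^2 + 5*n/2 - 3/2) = n + 3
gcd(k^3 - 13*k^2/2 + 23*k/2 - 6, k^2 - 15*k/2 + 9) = k - 3/2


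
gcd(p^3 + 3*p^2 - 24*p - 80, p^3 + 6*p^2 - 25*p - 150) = p - 5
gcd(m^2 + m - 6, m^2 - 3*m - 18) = m + 3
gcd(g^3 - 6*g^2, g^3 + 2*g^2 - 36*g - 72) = g - 6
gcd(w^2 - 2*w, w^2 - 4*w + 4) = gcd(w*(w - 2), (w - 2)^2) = w - 2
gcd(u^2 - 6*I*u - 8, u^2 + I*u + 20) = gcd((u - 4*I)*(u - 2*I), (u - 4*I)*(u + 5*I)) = u - 4*I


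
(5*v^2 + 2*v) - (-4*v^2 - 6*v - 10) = 9*v^2 + 8*v + 10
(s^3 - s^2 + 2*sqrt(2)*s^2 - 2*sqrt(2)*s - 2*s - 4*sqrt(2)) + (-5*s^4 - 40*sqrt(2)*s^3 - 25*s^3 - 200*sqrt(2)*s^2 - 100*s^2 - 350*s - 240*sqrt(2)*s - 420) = -5*s^4 - 40*sqrt(2)*s^3 - 24*s^3 - 198*sqrt(2)*s^2 - 101*s^2 - 352*s - 242*sqrt(2)*s - 420 - 4*sqrt(2)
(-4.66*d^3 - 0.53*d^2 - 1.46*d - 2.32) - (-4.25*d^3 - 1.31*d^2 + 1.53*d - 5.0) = -0.41*d^3 + 0.78*d^2 - 2.99*d + 2.68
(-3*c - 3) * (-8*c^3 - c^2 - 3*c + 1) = 24*c^4 + 27*c^3 + 12*c^2 + 6*c - 3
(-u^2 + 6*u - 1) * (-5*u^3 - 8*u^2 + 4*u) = 5*u^5 - 22*u^4 - 47*u^3 + 32*u^2 - 4*u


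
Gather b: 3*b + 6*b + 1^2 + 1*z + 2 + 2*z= 9*b + 3*z + 3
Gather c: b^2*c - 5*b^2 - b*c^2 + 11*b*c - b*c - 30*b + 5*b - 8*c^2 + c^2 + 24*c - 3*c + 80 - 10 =-5*b^2 - 25*b + c^2*(-b - 7) + c*(b^2 + 10*b + 21) + 70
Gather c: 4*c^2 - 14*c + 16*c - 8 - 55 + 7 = 4*c^2 + 2*c - 56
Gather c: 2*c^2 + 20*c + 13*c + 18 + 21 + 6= 2*c^2 + 33*c + 45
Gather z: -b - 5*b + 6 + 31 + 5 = 42 - 6*b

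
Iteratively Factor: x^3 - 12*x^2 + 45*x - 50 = (x - 2)*(x^2 - 10*x + 25) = (x - 5)*(x - 2)*(x - 5)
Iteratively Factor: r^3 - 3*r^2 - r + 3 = (r - 3)*(r^2 - 1) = (r - 3)*(r + 1)*(r - 1)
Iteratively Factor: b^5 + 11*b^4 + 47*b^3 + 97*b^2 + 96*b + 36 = (b + 2)*(b^4 + 9*b^3 + 29*b^2 + 39*b + 18) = (b + 2)*(b + 3)*(b^3 + 6*b^2 + 11*b + 6) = (b + 2)^2*(b + 3)*(b^2 + 4*b + 3) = (b + 2)^2*(b + 3)^2*(b + 1)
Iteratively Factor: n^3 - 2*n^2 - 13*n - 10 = (n - 5)*(n^2 + 3*n + 2) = (n - 5)*(n + 2)*(n + 1)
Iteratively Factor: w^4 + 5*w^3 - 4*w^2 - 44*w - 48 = (w + 4)*(w^3 + w^2 - 8*w - 12) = (w - 3)*(w + 4)*(w^2 + 4*w + 4) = (w - 3)*(w + 2)*(w + 4)*(w + 2)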